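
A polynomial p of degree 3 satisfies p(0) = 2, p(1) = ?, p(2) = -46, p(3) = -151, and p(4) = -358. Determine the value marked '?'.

On equispaced nodes a degree-3 polynomial has vanishing fourth forward difference, so
  p(0) - 4·p(1) + 6·p(2) - 4·p(3) + p(4) = 0.
Substituting the known values and solving for p(1):
  -4·p(1) = 28
  p(1) = -7.

-7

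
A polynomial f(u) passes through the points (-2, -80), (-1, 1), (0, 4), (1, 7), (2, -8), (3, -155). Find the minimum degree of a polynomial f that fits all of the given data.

Forward differences of the values at u = -2, -1, 0, 1, 2, 3:
  f  : -80  1  4  7  -8  -155
  Δ  : 81  3  3  -15  -147
  Δ^2: -78  0  -18  -132
  Δ^3: 78  -18  -114
  Δ^4: -96  -96
  Δ^5: 0
The fourth differences are constant (-96) and nonzero, while all higher differences vanish, so the minimal degree is 4.

4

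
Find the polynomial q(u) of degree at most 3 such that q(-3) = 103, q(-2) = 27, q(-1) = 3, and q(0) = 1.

Write q(u) = au^3 + bu^2 + cu + d. Substituting each data point gives a linear system:
  -27a + 9b - 3c + d = 103
  -8a + 4b - 2c + d = 27
  -a + b - c + d = 3
  d = 1
Solving the system yields a = -5, b = -4, c = -1, d = 1.
So q(u) = -5u^3 - 4u^2 - u + 1.
Check: q(-3) = 103. ✓

q(u) = -5u^3 - 4u^2 - u + 1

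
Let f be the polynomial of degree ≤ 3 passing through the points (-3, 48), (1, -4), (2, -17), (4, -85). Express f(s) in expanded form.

f(s) = -s^3 - 6s + 3

Write f(s) = as^3 + bs^2 + cs + d. Substituting each data point gives a linear system:
  -27a + 9b - 3c + d = 48
  a + b + c + d = -4
  8a + 4b + 2c + d = -17
  64a + 16b + 4c + d = -85
Solving the system yields a = -1, b = 0, c = -6, d = 3.
So f(s) = -s³ - 6s + 3.
Check: f(4) = -85. ✓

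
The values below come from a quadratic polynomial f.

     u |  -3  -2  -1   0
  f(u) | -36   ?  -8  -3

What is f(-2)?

-19

On equispaced nodes a degree-2 polynomial has vanishing third forward difference, so
  - f(-3) + 3·f(-2) - 3·f(-1) + f(0) = 0.
Substituting the known values and solving for f(-2):
  3·f(-2) = -57
  f(-2) = -19.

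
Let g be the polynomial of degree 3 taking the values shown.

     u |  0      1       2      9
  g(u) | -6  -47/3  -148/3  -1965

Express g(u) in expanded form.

Using the Lagrange interpolation formula with nodes 0, 1, 2, 9:
  L_0(u) = (u - 1)(u - 2)(u - 9) / -18
  L_1(u) = u(u - 2)(u - 9) / 8
  L_2(u) = u(u - 1)(u - 9) / -14
  L_3(u) = u(u - 1)(u - 2) / 504
Then g(u) = -6·L_0(u) - 47/3·L_1(u) - 148/3·L_2(u) - 1965·L_3(u).
Expanding and collecting terms gives g(u) = -2u^3 - 6u^2 - (5/3)u - 6.
Check: g(1) = -47/3. ✓

g(u) = -2u^3 - 6u^2 - (5/3)u - 6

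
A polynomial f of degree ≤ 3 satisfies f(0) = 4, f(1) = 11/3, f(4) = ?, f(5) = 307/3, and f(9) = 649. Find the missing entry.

152/3

The 4 known points determine the degree-3 polynomial uniquely.
Write f(u) = au^3 + bu^2 + cu + d. Substituting each data point gives a linear system:
  d = 4
  a + b + c + d = 11/3
  125a + 25b + 5c + d = 307/3
  729a + 81b + 9c + d = 649
Solving the system yields a = 1, b = -1, c = -1/3, d = 4.
So f(u) = u³ - u² - (1/3)u + 4.
Then f(4) = 152/3.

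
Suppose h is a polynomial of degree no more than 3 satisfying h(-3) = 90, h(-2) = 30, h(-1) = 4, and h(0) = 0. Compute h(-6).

Write h(s) = as^3 + bs^2 + cs + d. Substituting each data point gives a linear system:
  -27a + 9b - 3c + d = 90
  -8a + 4b - 2c + d = 30
  -a + b - c + d = 4
  d = 0
Solving the system yields a = -2, b = 5, c = 3, d = 0.
So h(s) = -2s³ + 5s² + 3s.
Then h(-6) = 594.

594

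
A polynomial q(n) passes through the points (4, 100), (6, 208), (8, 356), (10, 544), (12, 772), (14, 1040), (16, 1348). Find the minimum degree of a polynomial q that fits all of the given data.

2

Forward differences of the values at n = 4, 6, 8, 10, 12, 14, 16:
  q  : 100  208  356  544  772  1040  1348
  Δ  : 108  148  188  228  268  308
  Δ^2: 40  40  40  40  40
  Δ^3: 0  0  0  0
  Δ^4: 0  0  0
  Δ^5: 0  0
  Δ^6: 0
The second differences are constant (40) and nonzero, while all higher differences vanish, so the minimal degree is 2.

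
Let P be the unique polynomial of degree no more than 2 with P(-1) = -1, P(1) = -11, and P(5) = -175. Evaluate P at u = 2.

-34

Using the Lagrange interpolation formula with nodes -1, 1, 5:
  L_0(u) = (u - 1)(u - 5) / 12
  L_1(u) = (u + 1)(u - 5) / -8
  L_2(u) = (u + 1)(u - 1) / 24
Then P(u) = -1·L_0(u) - 11·L_1(u) - 175·L_2(u).
Expanding and collecting terms gives P(u) = -6u^2 - 5u.
Evaluating at u = 2: P(2) = -34.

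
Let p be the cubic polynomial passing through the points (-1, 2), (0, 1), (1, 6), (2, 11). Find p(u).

p(u) = -u^3 + 3u^2 + 3u + 1

Write p(u) = au^3 + bu^2 + cu + d. Substituting each data point gives a linear system:
  -a + b - c + d = 2
  d = 1
  a + b + c + d = 6
  8a + 4b + 2c + d = 11
Solving the system yields a = -1, b = 3, c = 3, d = 1.
So p(u) = -u³ + 3u² + 3u + 1.
Check: p(0) = 1. ✓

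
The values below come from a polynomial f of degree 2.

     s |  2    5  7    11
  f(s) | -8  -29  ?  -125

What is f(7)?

The 3 known points determine the degree-2 polynomial uniquely.
Write f(s) = as^2 + bs + c. Substituting each data point gives a linear system:
  4a + 2b + c = -8
  25a + 5b + c = -29
  121a + 11b + c = -125
Solving the system yields a = -1, b = 0, c = -4.
So f(s) = -s² - 4.
Then f(7) = -53.

-53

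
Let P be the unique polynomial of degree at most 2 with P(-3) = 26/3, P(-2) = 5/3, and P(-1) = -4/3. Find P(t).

P(t) = 2t^2 + 3t - 1/3

Write P(t) = at^2 + bt + c. Substituting each data point gives a linear system:
  9a - 3b + c = 26/3
  4a - 2b + c = 5/3
  a - b + c = -4/3
Solving the system yields a = 2, b = 3, c = -1/3.
So P(t) = 2t^2 + 3t - 1/3.
Check: P(-3) = 26/3. ✓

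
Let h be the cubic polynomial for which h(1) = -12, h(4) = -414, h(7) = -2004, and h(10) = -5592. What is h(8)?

-2938

Write h(s) = as^3 + bs^2 + cs + d. Substituting each data point gives a linear system:
  a + b + c + d = -12
  64a + 16b + 4c + d = -414
  343a + 49b + 7c + d = -2004
  1000a + 100b + 10c + d = -5592
Solving the system yields a = -5, b = -6, c = 1, d = -2.
So h(s) = -5s³ - 6s² + s - 2.
Then h(8) = -2938.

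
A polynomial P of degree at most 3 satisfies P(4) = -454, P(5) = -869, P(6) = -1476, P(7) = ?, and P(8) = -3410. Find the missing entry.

On equispaced nodes a degree-3 polynomial has vanishing fourth forward difference, so
  P(4) - 4·P(5) + 6·P(6) - 4·P(7) + P(8) = 0.
Substituting the known values and solving for P(7):
  -4·P(7) = 9244
  P(7) = -2311.

-2311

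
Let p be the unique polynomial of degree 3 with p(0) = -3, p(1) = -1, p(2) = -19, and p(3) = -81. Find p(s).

p(s) = -4s^3 + 2s^2 + 4s - 3

Write p(s) = as^3 + bs^2 + cs + d. Substituting each data point gives a linear system:
  d = -3
  a + b + c + d = -1
  8a + 4b + 2c + d = -19
  27a + 9b + 3c + d = -81
Solving the system yields a = -4, b = 2, c = 4, d = -3.
So p(s) = -4s³ + 2s² + 4s - 3.
Check: p(2) = -19. ✓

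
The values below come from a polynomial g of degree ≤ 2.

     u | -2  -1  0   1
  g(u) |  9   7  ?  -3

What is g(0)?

On equispaced nodes a degree-2 polynomial has vanishing third forward difference, so
  - g(-2) + 3·g(-1) - 3·g(0) + g(1) = 0.
Substituting the known values and solving for g(0):
  -3·g(0) = -9
  g(0) = 3.

3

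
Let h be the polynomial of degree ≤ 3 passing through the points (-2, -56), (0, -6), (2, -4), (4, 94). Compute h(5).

224

Forward differences of the values at s = -2, 0, 2, 4:
  h  : -56  -6  -4  94
  Δ  : 50  2  98
  Δ^2: -48  96
  Δ^3: 144
The third differences are constant, confirming degree 3.
Interpolating (Newton forward form) and evaluating at s = 5 gives h(5) = 224.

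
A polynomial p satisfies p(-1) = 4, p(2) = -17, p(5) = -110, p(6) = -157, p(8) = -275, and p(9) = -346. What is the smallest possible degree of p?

Divided differences on the nodes -1, 2, 5, 6, 8, 9:
  order 0: 4  -17  -110  -157  -275  -346
  order 1: -7  -31  -47  -59  -71
  order 2: -4  -4  -4  -4
  order 3: 0  0  0
  order 4: 0  0
  order 5: 0
The order-2 divided differences are all -4 (nonzero) and every higher order vanishes, so the data lies on a polynomial of degree exactly 2.

2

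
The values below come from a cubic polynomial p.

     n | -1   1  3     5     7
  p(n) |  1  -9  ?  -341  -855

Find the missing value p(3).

-91

On equispaced nodes a degree-3 polynomial has vanishing fourth forward difference, so
  p(-1) - 4·p(1) + 6·p(3) - 4·p(5) + p(7) = 0.
Substituting the known values and solving for p(3):
  6·p(3) = -546
  p(3) = -91.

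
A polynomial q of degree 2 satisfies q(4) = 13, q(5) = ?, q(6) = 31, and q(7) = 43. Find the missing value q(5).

21

The 3 known points determine the degree-2 polynomial uniquely.
Write q(t) = at^2 + bt + c. Substituting each data point gives a linear system:
  16a + 4b + c = 13
  36a + 6b + c = 31
  49a + 7b + c = 43
Solving the system yields a = 1, b = -1, c = 1.
So q(t) = t^2 - t + 1.
Then q(5) = 21.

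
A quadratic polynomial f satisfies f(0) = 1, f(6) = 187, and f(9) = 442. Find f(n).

f(n) = 6n^2 - 5n + 1

Using the Lagrange interpolation formula with nodes 0, 6, 9:
  L_0(n) = (n - 6)(n - 9) / 54
  L_1(n) = n(n - 9) / -18
  L_2(n) = n(n - 6) / 27
Then f(n) = 1·L_0(n) + 187·L_1(n) + 442·L_2(n).
Expanding and collecting terms gives f(n) = 6n² - 5n + 1.
Check: f(0) = 1. ✓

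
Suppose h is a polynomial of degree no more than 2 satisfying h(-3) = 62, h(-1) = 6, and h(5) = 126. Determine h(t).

h(t) = 6t^2 - 4t - 4

Write h(t) = at^2 + bt + c. Substituting each data point gives a linear system:
  9a - 3b + c = 62
  a - b + c = 6
  25a + 5b + c = 126
Solving the system yields a = 6, b = -4, c = -4.
So h(t) = 6t^2 - 4t - 4.
Check: h(-1) = 6. ✓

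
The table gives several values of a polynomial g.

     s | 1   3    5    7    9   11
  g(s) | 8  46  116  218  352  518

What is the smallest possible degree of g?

Forward differences of the values at s = 1, 3, 5, 7, 9, 11:
  g  : 8  46  116  218  352  518
  Δ  : 38  70  102  134  166
  Δ^2: 32  32  32  32
  Δ^3: 0  0  0
  Δ^4: 0  0
  Δ^5: 0
The second differences are constant (32) and nonzero, while all higher differences vanish, so the minimal degree is 2.

2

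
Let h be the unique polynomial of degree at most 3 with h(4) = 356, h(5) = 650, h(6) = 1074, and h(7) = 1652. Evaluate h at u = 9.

3366

Forward differences of the values at u = 4, 5, 6, 7:
  h  : 356  650  1074  1652
  Δ  : 294  424  578
  Δ^2: 130  154
  Δ^3: 24
The third differences are constant, confirming degree 3.
Interpolating (Newton forward form) and evaluating at u = 9 gives h(9) = 3366.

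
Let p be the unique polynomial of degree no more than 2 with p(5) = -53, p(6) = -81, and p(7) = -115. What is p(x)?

p(x) = -3x^2 + 5x - 3

Write p(x) = ax^2 + bx + c. Substituting each data point gives a linear system:
  25a + 5b + c = -53
  36a + 6b + c = -81
  49a + 7b + c = -115
Solving the system yields a = -3, b = 5, c = -3.
So p(x) = -3x^2 + 5x - 3.
Check: p(6) = -81. ✓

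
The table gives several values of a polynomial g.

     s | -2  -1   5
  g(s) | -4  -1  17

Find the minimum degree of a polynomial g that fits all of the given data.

Divided differences on the nodes -2, -1, 5:
  order 0: -4  -1  17
  order 1: 3  3
  order 2: 0
The order-1 divided differences are all 3 (nonzero) and every higher order vanishes, so the data lies on a polynomial of degree exactly 1.

1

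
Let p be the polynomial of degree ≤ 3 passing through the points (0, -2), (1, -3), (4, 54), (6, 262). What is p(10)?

1518

Write p(u) = au^3 + bu^2 + cu + d. Substituting each data point gives a linear system:
  d = -2
  a + b + c + d = -3
  64a + 16b + 4c + d = 54
  216a + 36b + 6c + d = 262
Solving the system yields a = 2, b = -5, c = 2, d = -2.
So p(u) = 2u^3 - 5u^2 + 2u - 2.
Then p(10) = 1518.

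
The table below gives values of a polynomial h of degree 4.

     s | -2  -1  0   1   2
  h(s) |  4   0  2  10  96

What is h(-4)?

390

Write h(s) = as^4 + bs^3 + cs^2 + ds + e. Substituting each data point gives a linear system:
  16a - 8b + 4c - 2d + e = 4
  a - b + c - d + e = 0
  e = 2
  a + b + c + d + e = 10
  16a + 8b + 4c + 2d + e = 96
Solving the system yields a = 3, b = 6, c = 0, d = -1, e = 2.
So h(s) = 3s⁴ + 6s³ - s + 2.
Then h(-4) = 390.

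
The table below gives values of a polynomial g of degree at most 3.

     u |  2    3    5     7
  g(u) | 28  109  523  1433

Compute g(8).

2134

Using the Lagrange interpolation formula with nodes 2, 3, 5, 7:
  L_0(u) = (u - 3)(u - 5)(u - 7) / -15
  L_1(u) = (u - 2)(u - 5)(u - 7) / 8
  L_2(u) = (u - 2)(u - 3)(u - 7) / -12
  L_3(u) = (u - 2)(u - 3)(u - 5) / 40
Then g(u) = 28·L_0(u) + 109·L_1(u) + 523·L_2(u) + 1433·L_3(u).
Expanding and collecting terms gives g(u) = 4u^3 + 2u^2 - 5u - 2.
Evaluating at u = 8: g(8) = 2134.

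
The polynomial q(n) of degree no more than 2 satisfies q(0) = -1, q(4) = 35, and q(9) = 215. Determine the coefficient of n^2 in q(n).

Write q(n) = an^2 + bn + c. Substituting each data point gives a linear system:
  c = -1
  16a + 4b + c = 35
  81a + 9b + c = 215
Solving the system yields a = 3, b = -3, c = -1.
So q(n) = 3n^2 - 3n - 1.
The leading coefficient is 3.

3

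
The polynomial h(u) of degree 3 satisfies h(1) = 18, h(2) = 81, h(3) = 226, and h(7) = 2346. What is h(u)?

Write h(u) = au^3 + bu^2 + cu + d. Substituting each data point gives a linear system:
  a + b + c + d = 18
  8a + 4b + 2c + d = 81
  27a + 9b + 3c + d = 226
  343a + 49b + 7c + d = 2346
Solving the system yields a = 6, b = 5, c = 6, d = 1.
So h(u) = 6u^3 + 5u^2 + 6u + 1.
Check: h(7) = 2346. ✓

h(u) = 6u^3 + 5u^2 + 6u + 1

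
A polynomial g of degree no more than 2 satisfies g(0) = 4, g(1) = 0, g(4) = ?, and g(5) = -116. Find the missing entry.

-72

The 3 known points determine the degree-2 polynomial uniquely.
Write g(s) = as^2 + bs + c. Substituting each data point gives a linear system:
  c = 4
  a + b + c = 0
  25a + 5b + c = -116
Solving the system yields a = -5, b = 1, c = 4.
So g(s) = -5s² + s + 4.
Then g(4) = -72.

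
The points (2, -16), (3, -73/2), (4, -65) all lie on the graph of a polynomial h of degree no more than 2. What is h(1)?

Forward differences of the values at x = 2, 3, 4:
  h  : -16  -73/2  -65
  Δ  : -41/2  -57/2
  Δ^2: -8
The second differences are constant, confirming degree 2.
Interpolating (Newton forward form) and evaluating at x = 1 gives h(1) = -7/2.

-7/2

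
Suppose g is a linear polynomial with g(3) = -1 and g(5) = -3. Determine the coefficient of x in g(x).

-1

Write g(x) = ax + b. Substituting each data point gives a linear system:
  3a + b = -1
  5a + b = -3
Solving the system yields a = -1, b = 2.
So g(x) = -x + 2.
The leading coefficient is -1.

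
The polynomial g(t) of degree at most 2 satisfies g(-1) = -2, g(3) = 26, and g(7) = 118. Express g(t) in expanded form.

Using the Lagrange interpolation formula with nodes -1, 3, 7:
  L_0(t) = (t - 3)(t - 7) / 32
  L_1(t) = (t + 1)(t - 7) / -16
  L_2(t) = (t + 1)(t - 3) / 32
Then g(t) = -2·L_0(t) + 26·L_1(t) + 118·L_2(t).
Expanding and collecting terms gives g(t) = 2t^2 + 3t - 1.
Check: g(3) = 26. ✓

g(t) = 2t^2 + 3t - 1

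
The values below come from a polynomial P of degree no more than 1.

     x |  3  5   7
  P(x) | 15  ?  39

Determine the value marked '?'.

27

On equispaced nodes a degree-1 polynomial has vanishing second forward difference, so
  P(3) - 2·P(5) + P(7) = 0.
Substituting the known values and solving for P(5):
  -2·P(5) = -54
  P(5) = 27.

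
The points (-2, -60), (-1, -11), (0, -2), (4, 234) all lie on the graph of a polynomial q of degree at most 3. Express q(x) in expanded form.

q(x) = 5x^3 - 5x^2 - x - 2

Using the Lagrange interpolation formula with nodes -2, -1, 0, 4:
  L_0(x) = (x + 1)x(x - 4) / -12
  L_1(x) = (x + 2)x(x - 4) / 5
  L_2(x) = (x + 2)(x + 1)(x - 4) / -8
  L_3(x) = (x + 2)(x + 1)x / 120
Then q(x) = -60·L_0(x) - 11·L_1(x) - 2·L_2(x) + 234·L_3(x).
Expanding and collecting terms gives q(x) = 5x³ - 5x² - x - 2.
Check: q(0) = -2. ✓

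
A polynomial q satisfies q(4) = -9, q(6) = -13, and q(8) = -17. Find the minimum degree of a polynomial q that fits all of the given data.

Forward differences of the values at n = 4, 6, 8:
  q  : -9  -13  -17
  Δ  : -4  -4
  Δ^2: 0
The first differences are constant (-4) and nonzero, while all higher differences vanish, so the minimal degree is 1.

1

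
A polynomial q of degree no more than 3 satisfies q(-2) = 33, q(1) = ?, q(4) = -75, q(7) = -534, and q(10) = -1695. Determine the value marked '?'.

On equispaced nodes a degree-3 polynomial has vanishing fourth forward difference, so
  q(-2) - 4·q(1) + 6·q(4) - 4·q(7) + q(10) = 0.
Substituting the known values and solving for q(1):
  -4·q(1) = -24
  q(1) = 6.

6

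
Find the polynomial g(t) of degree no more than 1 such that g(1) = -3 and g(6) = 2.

Write g(t) = at + b. Substituting each data point gives a linear system:
  a + b = -3
  6a + b = 2
Solving the system yields a = 1, b = -4.
So g(t) = t - 4.
Check: g(6) = 2. ✓

g(t) = t - 4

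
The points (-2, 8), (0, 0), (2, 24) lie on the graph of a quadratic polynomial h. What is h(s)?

h(s) = 4s^2 + 4s

Write h(s) = as^2 + bs + c. Substituting each data point gives a linear system:
  4a - 2b + c = 8
  c = 0
  4a + 2b + c = 24
Solving the system yields a = 4, b = 4, c = 0.
So h(s) = 4s^2 + 4s.
Check: h(0) = 0. ✓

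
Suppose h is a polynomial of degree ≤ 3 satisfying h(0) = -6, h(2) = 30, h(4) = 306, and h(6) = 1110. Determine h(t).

Using the Lagrange interpolation formula with nodes 0, 2, 4, 6:
  L_0(t) = (t - 2)(t - 4)(t - 6) / -48
  L_1(t) = t(t - 4)(t - 6) / 16
  L_2(t) = t(t - 2)(t - 6) / -16
  L_3(t) = t(t - 2)(t - 4) / 48
Then h(t) = -6·L_0(t) + 30·L_1(t) + 306·L_2(t) + 1110·L_3(t).
Expanding and collecting terms gives h(t) = 6t^3 - 6t^2 + 6t - 6.
Check: h(2) = 30. ✓

h(t) = 6t^3 - 6t^2 + 6t - 6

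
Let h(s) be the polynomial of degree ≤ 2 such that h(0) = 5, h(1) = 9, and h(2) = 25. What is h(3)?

53

Forward differences of the values at s = 0, 1, 2:
  h  : 5  9  25
  Δ  : 4  16
  Δ^2: 12
The second differences are constant, confirming degree 2.
Interpolating (Newton forward form) and evaluating at s = 3 gives h(3) = 53.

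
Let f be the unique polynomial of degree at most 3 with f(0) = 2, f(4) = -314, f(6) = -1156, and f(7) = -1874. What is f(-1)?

6

Write f(n) = an^3 + bn^2 + cn + d. Substituting each data point gives a linear system:
  d = 2
  64a + 16b + 4c + d = -314
  216a + 36b + 6c + d = -1156
  343a + 49b + 7c + d = -1874
Solving the system yields a = -6, b = 3, c = 5, d = 2.
So f(n) = -6n^3 + 3n^2 + 5n + 2.
Then f(-1) = 6.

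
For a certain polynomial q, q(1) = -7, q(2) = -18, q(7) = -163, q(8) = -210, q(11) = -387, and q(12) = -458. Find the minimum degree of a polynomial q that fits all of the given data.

Divided differences on the nodes 1, 2, 7, 8, 11, 12:
  order 0: -7  -18  -163  -210  -387  -458
  order 1: -11  -29  -47  -59  -71
  order 2: -3  -3  -3  -3
  order 3: 0  0  0
  order 4: 0  0
  order 5: 0
The order-2 divided differences are all -3 (nonzero) and every higher order vanishes, so the data lies on a polynomial of degree exactly 2.

2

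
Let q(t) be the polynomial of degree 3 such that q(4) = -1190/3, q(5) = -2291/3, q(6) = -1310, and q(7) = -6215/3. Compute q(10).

Write q(t) = at^3 + bt^2 + ct + d. Substituting each data point gives a linear system:
  64a + 16b + 4c + d = -1190/3
  125a + 25b + 5c + d = -2291/3
  216a + 36b + 6c + d = -1310
  343a + 49b + 7c + d = -6215/3
Solving the system yields a = -6, b = 1/3, c = -4, d = -2.
So q(t) = -6t³ + (1/3)t² - 4t - 2.
Then q(10) = -18026/3.

-18026/3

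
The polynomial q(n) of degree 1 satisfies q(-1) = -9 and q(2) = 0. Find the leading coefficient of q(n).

Write q(n) = an + b. Substituting each data point gives a linear system:
  -a + b = -9
  2a + b = 0
Solving the system yields a = 3, b = -6.
So q(n) = 3n - 6.
The leading coefficient is 3.

3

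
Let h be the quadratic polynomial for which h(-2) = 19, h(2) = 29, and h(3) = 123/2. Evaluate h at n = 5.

325/2

Write h(n) = an^2 + bn + c. Substituting each data point gives a linear system:
  4a - 2b + c = 19
  4a + 2b + c = 29
  9a + 3b + c = 123/2
Solving the system yields a = 6, b = 5/2, c = 0.
So h(n) = 6n² + (5/2)n.
Then h(5) = 325/2.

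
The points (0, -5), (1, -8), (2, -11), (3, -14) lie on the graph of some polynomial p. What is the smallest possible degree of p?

Forward differences of the values at s = 0, 1, 2, 3:
  p  : -5  -8  -11  -14
  Δ  : -3  -3  -3
  Δ^2: 0  0
  Δ^3: 0
The first differences are constant (-3) and nonzero, while all higher differences vanish, so the minimal degree is 1.

1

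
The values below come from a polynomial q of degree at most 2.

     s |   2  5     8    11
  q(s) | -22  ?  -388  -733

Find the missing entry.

-151

The 3 known points determine the degree-2 polynomial uniquely.
Write q(s) = as^2 + bs + c. Substituting each data point gives a linear system:
  4a + 2b + c = -22
  64a + 8b + c = -388
  121a + 11b + c = -733
Solving the system yields a = -6, b = -1, c = 4.
So q(s) = -6s^2 - s + 4.
Then q(5) = -151.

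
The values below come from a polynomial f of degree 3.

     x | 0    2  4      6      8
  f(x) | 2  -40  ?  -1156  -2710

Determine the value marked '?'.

The 4 known points determine the degree-3 polynomial uniquely.
Write f(x) = ax^3 + bx^2 + cx + d. Substituting each data point gives a linear system:
  d = 2
  8a + 4b + 2c + d = -40
  216a + 36b + 6c + d = -1156
  512a + 64b + 8c + d = -2710
Solving the system yields a = -5, b = -3, c = 5, d = 2.
So f(x) = -5x^3 - 3x^2 + 5x + 2.
Then f(4) = -346.

-346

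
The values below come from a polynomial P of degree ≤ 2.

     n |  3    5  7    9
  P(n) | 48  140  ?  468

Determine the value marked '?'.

280

The 3 known points determine the degree-2 polynomial uniquely.
Write P(n) = an^2 + bn + c. Substituting each data point gives a linear system:
  9a + 3b + c = 48
  25a + 5b + c = 140
  81a + 9b + c = 468
Solving the system yields a = 6, b = -2, c = 0.
So P(n) = 6n^2 - 2n.
Then P(7) = 280.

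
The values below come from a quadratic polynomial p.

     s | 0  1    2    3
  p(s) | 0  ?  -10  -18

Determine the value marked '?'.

-4

On equispaced nodes a degree-2 polynomial has vanishing third forward difference, so
  - p(0) + 3·p(1) - 3·p(2) + p(3) = 0.
Substituting the known values and solving for p(1):
  3·p(1) = -12
  p(1) = -4.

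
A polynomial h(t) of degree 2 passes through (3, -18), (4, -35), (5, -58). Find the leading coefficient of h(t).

Write h(t) = at^2 + bt + c. Substituting each data point gives a linear system:
  9a + 3b + c = -18
  16a + 4b + c = -35
  25a + 5b + c = -58
Solving the system yields a = -3, b = 4, c = -3.
So h(t) = -3t^2 + 4t - 3.
The leading coefficient is -3.

-3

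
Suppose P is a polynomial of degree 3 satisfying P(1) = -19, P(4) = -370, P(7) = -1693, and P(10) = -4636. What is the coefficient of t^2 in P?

-6

Write P(t) = at^3 + bt^2 + ct + d. Substituting each data point gives a linear system:
  a + b + c + d = -19
  64a + 16b + 4c + d = -370
  343a + 49b + 7c + d = -1693
  1000a + 100b + 10c + d = -4636
Solving the system yields a = -4, b = -6, c = -3, d = -6.
So P(t) = -4t³ - 6t² - 3t - 6.
The coefficient of t^2 is -6.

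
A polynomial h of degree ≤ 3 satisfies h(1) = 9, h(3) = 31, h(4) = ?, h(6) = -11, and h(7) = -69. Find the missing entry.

33

The 4 known points determine the degree-3 polynomial uniquely.
Write h(t) = at^3 + bt^2 + ct + d. Substituting each data point gives a linear system:
  a + b + c + d = 9
  27a + 9b + 3c + d = 31
  216a + 36b + 6c + d = -11
  343a + 49b + 7c + d = -69
Solving the system yields a = -1, b = 5, c = 4, d = 1.
So h(t) = -t^3 + 5t^2 + 4t + 1.
Then h(4) = 33.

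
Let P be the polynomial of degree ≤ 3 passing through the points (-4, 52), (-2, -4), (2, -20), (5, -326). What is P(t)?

Using the Lagrange interpolation formula with nodes -4, -2, 2, 5:
  L_0(t) = (t + 2)(t - 2)(t - 5) / -108
  L_1(t) = (t + 4)(t - 2)(t - 5) / 56
  L_2(t) = (t + 4)(t + 2)(t - 5) / -72
  L_3(t) = (t + 4)(t + 2)(t - 2) / 189
Then P(t) = 52·L_0(t) - 4·L_1(t) - 20·L_2(t) - 326·L_3(t).
Expanding and collecting terms gives P(t) = -2t^3 - 4t^2 + 4t + 4.
Check: P(-2) = -4. ✓

P(t) = -2t^3 - 4t^2 + 4t + 4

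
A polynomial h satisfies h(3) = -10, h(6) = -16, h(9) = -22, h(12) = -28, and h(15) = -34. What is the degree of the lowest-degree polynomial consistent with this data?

Forward differences of the values at u = 3, 6, 9, 12, 15:
  h  : -10  -16  -22  -28  -34
  Δ  : -6  -6  -6  -6
  Δ^2: 0  0  0
  Δ^3: 0  0
  Δ^4: 0
The first differences are constant (-6) and nonzero, while all higher differences vanish, so the minimal degree is 1.

1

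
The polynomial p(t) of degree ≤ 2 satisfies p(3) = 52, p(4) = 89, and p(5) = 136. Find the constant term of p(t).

Write p(t) = at^2 + bt + c. Substituting each data point gives a linear system:
  9a + 3b + c = 52
  16a + 4b + c = 89
  25a + 5b + c = 136
Solving the system yields a = 5, b = 2, c = 1.
So p(t) = 5t^2 + 2t + 1.
The constant term is 1.

1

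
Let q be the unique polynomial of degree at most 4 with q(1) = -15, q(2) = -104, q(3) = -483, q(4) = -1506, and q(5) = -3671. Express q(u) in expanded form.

Write q(u) = au^4 + bu^3 + cu^2 + du + e. Substituting each data point gives a linear system:
  a + b + c + d + e = -15
  16a + 8b + 4c + 2d + e = -104
  81a + 27b + 9c + 3d + e = -483
  256a + 64b + 16c + 4d + e = -1506
  625a + 125b + 25c + 5d + e = -3671
Solving the system yields a = -6, b = 1, c = -1, d = -3, e = -6.
So q(u) = -6u^4 + u^3 - u^2 - 3u - 6.
Check: q(2) = -104. ✓

q(u) = -6u^4 + u^3 - u^2 - 3u - 6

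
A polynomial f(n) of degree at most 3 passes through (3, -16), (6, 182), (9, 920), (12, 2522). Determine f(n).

Write f(n) = an^3 + bn^2 + cn + d. Substituting each data point gives a linear system:
  27a + 9b + 3c + d = -16
  216a + 36b + 6c + d = 182
  729a + 81b + 9c + d = 920
  1728a + 144b + 12c + d = 2522
Solving the system yields a = 2, b = -6, c = -6, d = 2.
So f(n) = 2n^3 - 6n^2 - 6n + 2.
Check: f(12) = 2522. ✓

f(n) = 2n^3 - 6n^2 - 6n + 2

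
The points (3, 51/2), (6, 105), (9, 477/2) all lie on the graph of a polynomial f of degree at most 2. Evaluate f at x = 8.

Using the Lagrange interpolation formula with nodes 3, 6, 9:
  L_0(x) = (x - 6)(x - 9) / 18
  L_1(x) = (x - 3)(x - 9) / -9
  L_2(x) = (x - 3)(x - 6) / 18
Then f(x) = 51/2·L_0(x) + 105·L_1(x) + 477/2·L_2(x).
Expanding and collecting terms gives f(x) = 3x² - (1/2)x.
Evaluating at x = 8: f(8) = 188.

188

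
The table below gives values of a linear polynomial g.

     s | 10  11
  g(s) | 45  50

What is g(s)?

Using the Lagrange interpolation formula with nodes 10, 11:
  L_0(s) = (s - 11) / -1
  L_1(s) = (s - 10) / 1
Then g(s) = 45·L_0(s) + 50·L_1(s).
Expanding and collecting terms gives g(s) = 5s - 5.
Check: g(10) = 45. ✓

g(s) = 5s - 5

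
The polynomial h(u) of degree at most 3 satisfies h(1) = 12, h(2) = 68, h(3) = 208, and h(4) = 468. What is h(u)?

h(u) = 6u^3 + 6u^2 - 4u + 4

Write h(u) = au^3 + bu^2 + cu + d. Substituting each data point gives a linear system:
  a + b + c + d = 12
  8a + 4b + 2c + d = 68
  27a + 9b + 3c + d = 208
  64a + 16b + 4c + d = 468
Solving the system yields a = 6, b = 6, c = -4, d = 4.
So h(u) = 6u³ + 6u² - 4u + 4.
Check: h(1) = 12. ✓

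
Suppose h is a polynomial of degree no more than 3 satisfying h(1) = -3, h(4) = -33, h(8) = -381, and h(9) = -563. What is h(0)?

-5

Using the Lagrange interpolation formula with nodes 1, 4, 8, 9:
  L_0(s) = (s - 4)(s - 8)(s - 9) / -168
  L_1(s) = (s - 1)(s - 8)(s - 9) / 60
  L_2(s) = (s - 1)(s - 4)(s - 9) / -28
  L_3(s) = (s - 1)(s - 4)(s - 8) / 40
Then h(s) = -3·L_0(s) - 33·L_1(s) - 381·L_2(s) - 563·L_3(s).
Expanding and collecting terms gives h(s) = -s^3 + 2s^2 + s - 5.
Evaluating at s = 0: h(0) = -5.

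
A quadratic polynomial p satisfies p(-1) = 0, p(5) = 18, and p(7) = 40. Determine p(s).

p(s) = s^2 - s - 2

Using the Lagrange interpolation formula with nodes -1, 5, 7:
  L_0(s) = (s - 5)(s - 7) / 48
  L_1(s) = (s + 1)(s - 7) / -12
  L_2(s) = (s + 1)(s - 5) / 16
Then p(s) = 0·L_0(s) + 18·L_1(s) + 40·L_2(s).
Expanding and collecting terms gives p(s) = s^2 - s - 2.
Check: p(-1) = 0. ✓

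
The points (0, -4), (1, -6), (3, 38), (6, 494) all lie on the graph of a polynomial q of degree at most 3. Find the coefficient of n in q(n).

Write q(n) = an^3 + bn^2 + cn + d. Substituting each data point gives a linear system:
  d = -4
  a + b + c + d = -6
  27a + 9b + 3c + d = 38
  216a + 36b + 6c + d = 494
Solving the system yields a = 3, b = -4, c = -1, d = -4.
So q(n) = 3n^3 - 4n^2 - n - 4.
The coefficient of n is -1.

-1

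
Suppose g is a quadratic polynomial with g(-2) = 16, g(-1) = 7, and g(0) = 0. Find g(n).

g(n) = n^2 - 6n

Using the Lagrange interpolation formula with nodes -2, -1, 0:
  L_0(n) = (n + 1)n / 2
  L_1(n) = (n + 2)n / -1
  L_2(n) = (n + 2)(n + 1) / 2
Then g(n) = 16·L_0(n) + 7·L_1(n) + 0·L_2(n).
Expanding and collecting terms gives g(n) = n^2 - 6n.
Check: g(0) = 0. ✓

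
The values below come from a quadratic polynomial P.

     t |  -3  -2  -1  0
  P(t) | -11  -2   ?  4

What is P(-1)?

3

The 3 known points determine the degree-2 polynomial uniquely.
Write P(t) = at^2 + bt + c. Substituting each data point gives a linear system:
  9a - 3b + c = -11
  4a - 2b + c = -2
  c = 4
Solving the system yields a = -2, b = -1, c = 4.
So P(t) = -2t^2 - t + 4.
Then P(-1) = 3.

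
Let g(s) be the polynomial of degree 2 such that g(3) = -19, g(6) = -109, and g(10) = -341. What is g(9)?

Using the Lagrange interpolation formula with nodes 3, 6, 10:
  L_0(s) = (s - 6)(s - 10) / 21
  L_1(s) = (s - 3)(s - 10) / -12
  L_2(s) = (s - 3)(s - 6) / 28
Then g(s) = -19·L_0(s) - 109·L_1(s) - 341·L_2(s).
Expanding and collecting terms gives g(s) = -4s^2 + 6s - 1.
Evaluating at s = 9: g(9) = -271.

-271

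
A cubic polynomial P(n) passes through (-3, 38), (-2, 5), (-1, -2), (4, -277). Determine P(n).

P(n) = -3n^3 - 5n^2 - n - 1

Write P(n) = an^3 + bn^2 + cn + d. Substituting each data point gives a linear system:
  -27a + 9b - 3c + d = 38
  -8a + 4b - 2c + d = 5
  -a + b - c + d = -2
  64a + 16b + 4c + d = -277
Solving the system yields a = -3, b = -5, c = -1, d = -1.
So P(n) = -3n^3 - 5n^2 - n - 1.
Check: P(-1) = -2. ✓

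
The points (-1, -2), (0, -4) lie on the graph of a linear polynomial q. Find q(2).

-8

Using the Lagrange interpolation formula with nodes -1, 0:
  L_0(u) = u / -1
  L_1(u) = (u + 1) / 1
Then q(u) = -2·L_0(u) - 4·L_1(u).
Expanding and collecting terms gives q(u) = -2u - 4.
Evaluating at u = 2: q(2) = -8.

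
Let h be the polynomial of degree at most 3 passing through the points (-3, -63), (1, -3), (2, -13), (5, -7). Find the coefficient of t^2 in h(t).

-5

Write h(t) = at^3 + bt^2 + ct + d. Substituting each data point gives a linear system:
  -27a + 9b - 3c + d = -63
  a + b + c + d = -3
  8a + 4b + 2c + d = -13
  125a + 25b + 5c + d = -7
Solving the system yields a = 1, b = -5, c = -2, d = 3.
So h(t) = t^3 - 5t^2 - 2t + 3.
The coefficient of t^2 is -5.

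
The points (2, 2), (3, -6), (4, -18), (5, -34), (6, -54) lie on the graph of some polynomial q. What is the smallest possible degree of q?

2

Forward differences of the values at s = 2, 3, 4, 5, 6:
  q  : 2  -6  -18  -34  -54
  Δ  : -8  -12  -16  -20
  Δ^2: -4  -4  -4
  Δ^3: 0  0
  Δ^4: 0
The second differences are constant (-4) and nonzero, while all higher differences vanish, so the minimal degree is 2.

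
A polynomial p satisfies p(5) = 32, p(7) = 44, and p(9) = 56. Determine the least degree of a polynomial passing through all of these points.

1

Divided differences on the nodes 5, 7, 9:
  order 0: 32  44  56
  order 1: 6  6
  order 2: 0
The order-1 divided differences are all 6 (nonzero) and every higher order vanishes, so the data lies on a polynomial of degree exactly 1.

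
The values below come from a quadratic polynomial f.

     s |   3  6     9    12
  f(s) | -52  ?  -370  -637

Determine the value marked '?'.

-175

On equispaced nodes a degree-2 polynomial has vanishing third forward difference, so
  - f(3) + 3·f(6) - 3·f(9) + f(12) = 0.
Substituting the known values and solving for f(6):
  3·f(6) = -525
  f(6) = -175.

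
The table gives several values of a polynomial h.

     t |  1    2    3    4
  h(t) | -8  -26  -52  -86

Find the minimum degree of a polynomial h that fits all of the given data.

2

Forward differences of the values at t = 1, 2, 3, 4:
  h  : -8  -26  -52  -86
  Δ  : -18  -26  -34
  Δ^2: -8  -8
  Δ^3: 0
The second differences are constant (-8) and nonzero, while all higher differences vanish, so the minimal degree is 2.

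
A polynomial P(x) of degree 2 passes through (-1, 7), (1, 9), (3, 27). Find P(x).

P(x) = 2x^2 + x + 6

Write P(x) = ax^2 + bx + c. Substituting each data point gives a linear system:
  a - b + c = 7
  a + b + c = 9
  9a + 3b + c = 27
Solving the system yields a = 2, b = 1, c = 6.
So P(x) = 2x^2 + x + 6.
Check: P(3) = 27. ✓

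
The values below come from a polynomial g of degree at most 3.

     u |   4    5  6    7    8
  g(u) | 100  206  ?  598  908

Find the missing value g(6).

368

On equispaced nodes a degree-3 polynomial has vanishing fourth forward difference, so
  g(4) - 4·g(5) + 6·g(6) - 4·g(7) + g(8) = 0.
Substituting the known values and solving for g(6):
  6·g(6) = 2208
  g(6) = 368.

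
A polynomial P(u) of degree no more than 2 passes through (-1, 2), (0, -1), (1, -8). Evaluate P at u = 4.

Forward differences of the values at u = -1, 0, 1:
  P  : 2  -1  -8
  Δ  : -3  -7
  Δ^2: -4
The second differences are constant, confirming degree 2.
Interpolating (Newton forward form) and evaluating at u = 4 gives P(4) = -53.

-53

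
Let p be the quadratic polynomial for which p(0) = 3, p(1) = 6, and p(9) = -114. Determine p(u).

Write p(u) = au^2 + bu + c. Substituting each data point gives a linear system:
  c = 3
  a + b + c = 6
  81a + 9b + c = -114
Solving the system yields a = -2, b = 5, c = 3.
So p(u) = -2u² + 5u + 3.
Check: p(9) = -114. ✓

p(u) = -2u^2 + 5u + 3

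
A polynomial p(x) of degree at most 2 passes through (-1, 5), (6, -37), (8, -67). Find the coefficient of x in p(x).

Write p(x) = ax^2 + bx + c. Substituting each data point gives a linear system:
  a - b + c = 5
  36a + 6b + c = -37
  64a + 8b + c = -67
Solving the system yields a = -1, b = -1, c = 5.
So p(x) = -x² - x + 5.
The coefficient of x is -1.

-1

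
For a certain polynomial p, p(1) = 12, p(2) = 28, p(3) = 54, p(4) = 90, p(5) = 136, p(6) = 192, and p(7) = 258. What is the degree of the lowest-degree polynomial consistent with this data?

Forward differences of the values at s = 1, 2, 3, 4, 5, 6, 7:
  p  : 12  28  54  90  136  192  258
  Δ  : 16  26  36  46  56  66
  Δ^2: 10  10  10  10  10
  Δ^3: 0  0  0  0
  Δ^4: 0  0  0
  Δ^5: 0  0
  Δ^6: 0
The second differences are constant (10) and nonzero, while all higher differences vanish, so the minimal degree is 2.

2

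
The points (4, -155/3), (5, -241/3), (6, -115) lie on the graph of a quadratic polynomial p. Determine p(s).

p(s) = -3s^2 - (5/3)s + 3

Write p(s) = as^2 + bs + c. Substituting each data point gives a linear system:
  16a + 4b + c = -155/3
  25a + 5b + c = -241/3
  36a + 6b + c = -115
Solving the system yields a = -3, b = -5/3, c = 3.
So p(s) = -3s^2 - (5/3)s + 3.
Check: p(4) = -155/3. ✓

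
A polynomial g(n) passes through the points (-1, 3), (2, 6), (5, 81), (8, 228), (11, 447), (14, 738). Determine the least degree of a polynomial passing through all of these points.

2

Forward differences of the values at n = -1, 2, 5, 8, 11, 14:
  g  : 3  6  81  228  447  738
  Δ  : 3  75  147  219  291
  Δ^2: 72  72  72  72
  Δ^3: 0  0  0
  Δ^4: 0  0
  Δ^5: 0
The second differences are constant (72) and nonzero, while all higher differences vanish, so the minimal degree is 2.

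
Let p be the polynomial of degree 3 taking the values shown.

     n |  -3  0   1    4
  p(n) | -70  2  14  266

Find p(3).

128

Write p(n) = an^3 + bn^2 + cn + d. Substituting each data point gives a linear system:
  -27a + 9b - 3c + d = -70
  d = 2
  a + b + c + d = 14
  64a + 16b + 4c + d = 266
Solving the system yields a = 3, b = 3, c = 6, d = 2.
So p(n) = 3n³ + 3n² + 6n + 2.
Then p(3) = 128.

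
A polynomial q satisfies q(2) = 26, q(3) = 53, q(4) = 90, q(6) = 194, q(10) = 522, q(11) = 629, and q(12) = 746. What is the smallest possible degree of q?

2

Divided differences on the nodes 2, 3, 4, 6, 10, 11, 12:
  order 0: 26  53  90  194  522  629  746
  order 1: 27  37  52  82  107  117
  order 2: 5  5  5  5  5
  order 3: 0  0  0  0
  order 4: 0  0  0
  order 5: 0  0
  order 6: 0
The order-2 divided differences are all 5 (nonzero) and every higher order vanishes, so the data lies on a polynomial of degree exactly 2.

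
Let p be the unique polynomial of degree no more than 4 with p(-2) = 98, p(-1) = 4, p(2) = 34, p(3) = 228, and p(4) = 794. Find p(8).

Using the Lagrange interpolation formula with nodes -2, -1, 2, 3, 4:
  L_0(x) = (x + 1)(x - 2)(x - 3)(x - 4) / 120
  L_1(x) = (x + 2)(x - 2)(x - 3)(x - 4) / -60
  L_2(x) = (x + 2)(x + 1)(x - 3)(x - 4) / 24
  L_3(x) = (x + 2)(x + 1)(x - 2)(x - 4) / -20
  L_4(x) = (x + 2)(x + 1)(x - 2)(x - 3) / 60
Then p(x) = 98·L_0(x) + 4·L_1(x) + 34·L_2(x) + 228·L_3(x) + 794·L_4(x).
Expanding and collecting terms gives p(x) = 4x⁴ - 4x³ + 2x² - 6.
Evaluating at x = 8: p(8) = 14458.

14458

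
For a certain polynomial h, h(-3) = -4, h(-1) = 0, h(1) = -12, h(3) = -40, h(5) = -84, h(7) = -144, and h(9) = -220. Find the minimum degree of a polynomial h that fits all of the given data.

Forward differences of the values at t = -3, -1, 1, 3, 5, 7, 9:
  h  : -4  0  -12  -40  -84  -144  -220
  Δ  : 4  -12  -28  -44  -60  -76
  Δ^2: -16  -16  -16  -16  -16
  Δ^3: 0  0  0  0
  Δ^4: 0  0  0
  Δ^5: 0  0
  Δ^6: 0
The second differences are constant (-16) and nonzero, while all higher differences vanish, so the minimal degree is 2.

2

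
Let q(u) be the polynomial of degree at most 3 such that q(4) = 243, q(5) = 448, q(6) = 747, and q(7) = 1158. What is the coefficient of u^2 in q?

2

Write q(u) = au^3 + bu^2 + cu + d. Substituting each data point gives a linear system:
  64a + 16b + 4c + d = 243
  125a + 25b + 5c + d = 448
  216a + 36b + 6c + d = 747
  343a + 49b + 7c + d = 1158
Solving the system yields a = 3, b = 2, c = 4, d = 3.
So q(u) = 3u^3 + 2u^2 + 4u + 3.
The coefficient of u^2 is 2.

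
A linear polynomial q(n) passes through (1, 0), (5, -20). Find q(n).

Write q(n) = an + b. Substituting each data point gives a linear system:
  a + b = 0
  5a + b = -20
Solving the system yields a = -5, b = 5.
So q(n) = -5n + 5.
Check: q(1) = 0. ✓

q(n) = -5n + 5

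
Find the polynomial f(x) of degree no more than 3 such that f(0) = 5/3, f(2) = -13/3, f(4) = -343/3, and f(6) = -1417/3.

Using the Lagrange interpolation formula with nodes 0, 2, 4, 6:
  L_0(x) = (x - 2)(x - 4)(x - 6) / -48
  L_1(x) = x(x - 4)(x - 6) / 16
  L_2(x) = x(x - 2)(x - 6) / -16
  L_3(x) = x(x - 2)(x - 4) / 48
Then f(x) = 5/3·L_0(x) - 13/3·L_1(x) - 343/3·L_2(x) - 1417/3·L_3(x).
Expanding and collecting terms gives f(x) = -3x^3 + 5x^2 - x + 5/3.
Check: f(4) = -343/3. ✓

f(x) = -3x^3 + 5x^2 - x + 5/3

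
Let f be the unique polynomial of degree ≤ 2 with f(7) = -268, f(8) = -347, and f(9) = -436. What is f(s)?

Using the Lagrange interpolation formula with nodes 7, 8, 9:
  L_0(s) = (s - 8)(s - 9) / 2
  L_1(s) = (s - 7)(s - 9) / -1
  L_2(s) = (s - 7)(s - 8) / 2
Then f(s) = -268·L_0(s) - 347·L_1(s) - 436·L_2(s).
Expanding and collecting terms gives f(s) = -5s² - 4s + 5.
Check: f(7) = -268. ✓

f(s) = -5s^2 - 4s + 5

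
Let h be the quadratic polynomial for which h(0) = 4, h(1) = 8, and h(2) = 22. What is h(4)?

80

Using the Lagrange interpolation formula with nodes 0, 1, 2:
  L_0(t) = (t - 1)(t - 2) / 2
  L_1(t) = t(t - 2) / -1
  L_2(t) = t(t - 1) / 2
Then h(t) = 4·L_0(t) + 8·L_1(t) + 22·L_2(t).
Expanding and collecting terms gives h(t) = 5t^2 - t + 4.
Evaluating at t = 4: h(4) = 80.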